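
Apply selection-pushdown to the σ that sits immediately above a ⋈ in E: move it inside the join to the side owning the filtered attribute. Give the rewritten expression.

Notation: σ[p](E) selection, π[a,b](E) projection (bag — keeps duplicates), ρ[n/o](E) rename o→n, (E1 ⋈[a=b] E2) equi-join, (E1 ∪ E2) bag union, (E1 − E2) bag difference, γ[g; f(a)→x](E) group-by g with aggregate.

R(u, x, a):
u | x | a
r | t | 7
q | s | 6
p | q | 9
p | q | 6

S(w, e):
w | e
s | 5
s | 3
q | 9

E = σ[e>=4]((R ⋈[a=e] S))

σ filters on e, owned by the right side.
E' = (R ⋈[a=e] σ[e>=4](S))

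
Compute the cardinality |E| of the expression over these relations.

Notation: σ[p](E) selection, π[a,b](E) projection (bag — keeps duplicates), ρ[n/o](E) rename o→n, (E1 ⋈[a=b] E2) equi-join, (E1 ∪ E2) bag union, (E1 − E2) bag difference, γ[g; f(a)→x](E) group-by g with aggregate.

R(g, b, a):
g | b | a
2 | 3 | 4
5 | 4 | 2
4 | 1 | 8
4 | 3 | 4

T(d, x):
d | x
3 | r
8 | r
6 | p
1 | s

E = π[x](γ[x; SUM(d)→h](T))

Row counts bottom-up:
  T → 4
  γ[x; SUM(d)→h](T) → 3
  π[x](γ[x; SUM(d)→h](T)) → 3

|E| = 3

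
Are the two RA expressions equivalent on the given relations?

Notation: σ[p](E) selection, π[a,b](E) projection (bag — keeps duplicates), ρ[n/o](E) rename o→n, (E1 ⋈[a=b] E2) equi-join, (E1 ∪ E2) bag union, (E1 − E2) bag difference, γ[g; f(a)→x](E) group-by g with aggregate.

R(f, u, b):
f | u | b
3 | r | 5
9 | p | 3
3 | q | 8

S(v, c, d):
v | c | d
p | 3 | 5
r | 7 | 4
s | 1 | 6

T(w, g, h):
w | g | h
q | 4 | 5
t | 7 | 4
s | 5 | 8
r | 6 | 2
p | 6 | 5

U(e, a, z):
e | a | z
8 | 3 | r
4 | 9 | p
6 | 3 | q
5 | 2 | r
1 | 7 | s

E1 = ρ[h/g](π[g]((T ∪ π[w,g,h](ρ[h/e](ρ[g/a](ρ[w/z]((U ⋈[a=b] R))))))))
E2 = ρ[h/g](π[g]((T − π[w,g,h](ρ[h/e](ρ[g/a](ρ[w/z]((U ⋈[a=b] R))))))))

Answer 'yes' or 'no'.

E1 row counts bottom-up:
  T → 5
  U → 5
  R → 3
  (U ⋈[a=b] R) → 2
  ρ[w/z]((U ⋈[a=b] R)) → 2
  ρ[g/a](ρ[w/z]((U ⋈[a=b] R))) → 2
  ρ[h/e](ρ[g/a](ρ[w/z]((U ⋈[a=b] R)))) → 2
  π[w,g,h](ρ[h/e](ρ[g/a](ρ[w/z]((U ⋈[a=b] R))))) → 2
  (T ∪ π[w,g,h](ρ[h/e](ρ[g/a](ρ[w/z]((U ⋈[a=b] R)))))) → 7
  π[g]((T ∪ π[w,g,h](ρ[h/e](ρ[g/a](ρ[w/z]((U ⋈[a=b] R))))))) → 7
  ρ[h/g](π[g]((T ∪ π[w,g,h](ρ[h/e](ρ[g/a](ρ[w/z]((U ⋈[a=b] R)))))))) → 7
E2 row counts bottom-up:
  T → 5
  U → 5
  R → 3
  (U ⋈[a=b] R) → 2
  ρ[w/z]((U ⋈[a=b] R)) → 2
  ρ[g/a](ρ[w/z]((U ⋈[a=b] R))) → 2
  ρ[h/e](ρ[g/a](ρ[w/z]((U ⋈[a=b] R)))) → 2
  π[w,g,h](ρ[h/e](ρ[g/a](ρ[w/z]((U ⋈[a=b] R))))) → 2
  (T − π[w,g,h](ρ[h/e](ρ[g/a](ρ[w/z]((U ⋈[a=b] R)))))) → 5
  π[g]((T − π[w,g,h](ρ[h/e](ρ[g/a](ρ[w/z]((U ⋈[a=b] R))))))) → 5
  ρ[h/g](π[g]((T − π[w,g,h](ρ[h/e](ρ[g/a](ρ[w/z]((U ⋈[a=b] R)))))))) → 5

E1 result:
h
3
3
4
5
6
6
7
E2 result:
h
4
5
6
6
7
Witness: (3,) appears 2× in E1 but 0× in E2.

no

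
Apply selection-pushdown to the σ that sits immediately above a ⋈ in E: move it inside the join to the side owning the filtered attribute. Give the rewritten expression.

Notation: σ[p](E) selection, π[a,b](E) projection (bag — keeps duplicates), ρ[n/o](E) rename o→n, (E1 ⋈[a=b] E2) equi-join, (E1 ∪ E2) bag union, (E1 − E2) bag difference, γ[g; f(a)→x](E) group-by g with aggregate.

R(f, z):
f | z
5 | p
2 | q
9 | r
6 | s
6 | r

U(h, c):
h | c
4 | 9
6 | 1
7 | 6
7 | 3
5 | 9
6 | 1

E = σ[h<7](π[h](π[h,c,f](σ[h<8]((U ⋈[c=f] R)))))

σ filters on h, owned by the left side.
E' = σ[h<7](π[h](π[h,c,f]((σ[h<8](U) ⋈[c=f] R))))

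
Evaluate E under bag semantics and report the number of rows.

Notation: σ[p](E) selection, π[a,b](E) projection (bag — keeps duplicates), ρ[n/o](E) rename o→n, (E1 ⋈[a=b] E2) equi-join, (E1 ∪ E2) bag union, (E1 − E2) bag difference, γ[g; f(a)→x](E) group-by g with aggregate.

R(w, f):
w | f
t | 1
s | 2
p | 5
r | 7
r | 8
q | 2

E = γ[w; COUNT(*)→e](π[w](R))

Stepwise |·|:
  R → 6
  π[w](R) → 6
  γ[w; COUNT(*)→e](π[w](R)) → 5

|E| = 5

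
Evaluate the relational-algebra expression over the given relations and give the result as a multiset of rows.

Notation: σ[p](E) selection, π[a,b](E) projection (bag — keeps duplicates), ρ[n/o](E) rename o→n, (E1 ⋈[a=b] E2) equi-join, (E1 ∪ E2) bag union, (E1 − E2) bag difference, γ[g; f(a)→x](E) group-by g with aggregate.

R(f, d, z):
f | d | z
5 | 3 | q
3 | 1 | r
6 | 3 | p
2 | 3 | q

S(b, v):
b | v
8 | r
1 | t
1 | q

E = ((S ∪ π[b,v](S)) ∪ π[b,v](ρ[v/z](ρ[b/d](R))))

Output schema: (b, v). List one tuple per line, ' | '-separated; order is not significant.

Stepwise |·|:
  S → 3
  S → 3
  π[b,v](S) → 3
  (S ∪ π[b,v](S)) → 6
  R → 4
  ρ[b/d](R) → 4
  ρ[v/z](ρ[b/d](R)) → 4
  π[b,v](ρ[v/z](ρ[b/d](R))) → 4
  ((S ∪ π[b,v](S)) ∪ π[b,v](ρ[v/z](ρ[b/d](R)))) → 10

== RESULT ==
b | v
1 | q
1 | q
1 | r
1 | t
1 | t
3 | p
3 | q
3 | q
8 | r
8 | r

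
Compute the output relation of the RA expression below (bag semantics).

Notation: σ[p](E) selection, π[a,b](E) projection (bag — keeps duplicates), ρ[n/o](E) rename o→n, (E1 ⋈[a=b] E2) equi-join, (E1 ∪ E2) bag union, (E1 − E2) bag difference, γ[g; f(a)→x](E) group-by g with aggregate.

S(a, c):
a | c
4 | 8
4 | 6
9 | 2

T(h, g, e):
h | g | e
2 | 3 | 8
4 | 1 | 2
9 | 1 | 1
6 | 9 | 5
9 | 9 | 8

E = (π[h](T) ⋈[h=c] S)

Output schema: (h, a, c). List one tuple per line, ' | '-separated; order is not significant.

Stepwise |·|:
  T → 5
  π[h](T) → 5
  S → 3
  (π[h](T) ⋈[h=c] S) → 2

== RESULT ==
h | a | c
2 | 9 | 2
6 | 4 | 6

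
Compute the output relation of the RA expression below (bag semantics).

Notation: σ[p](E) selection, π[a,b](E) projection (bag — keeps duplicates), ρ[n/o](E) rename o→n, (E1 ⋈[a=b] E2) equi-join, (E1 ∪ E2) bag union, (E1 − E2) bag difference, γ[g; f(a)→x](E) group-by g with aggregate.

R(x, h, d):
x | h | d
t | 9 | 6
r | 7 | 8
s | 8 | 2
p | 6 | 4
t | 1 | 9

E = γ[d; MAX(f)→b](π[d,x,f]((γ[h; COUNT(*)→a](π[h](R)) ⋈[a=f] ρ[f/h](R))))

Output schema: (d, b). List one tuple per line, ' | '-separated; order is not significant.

Subexpression sizes:
  R → 5
  π[h](R) → 5
  γ[h; COUNT(*)→a](π[h](R)) → 5
  R → 5
  ρ[f/h](R) → 5
  (γ[h; COUNT(*)→a](π[h](R)) ⋈[a=f] ρ[f/h](R)) → 5
  π[d,x,f]((γ[h; COUNT(*)→a](π[h](R)) ⋈[a=f] ρ[f/h](R))) → 5
  γ[d; MAX(f)→b](π[d,x,f]((γ[h; COUNT(*)→a](π[h](R)) ⋈[a=f] ρ[f/h](R)))) → 1

== RESULT ==
d | b
9 | 1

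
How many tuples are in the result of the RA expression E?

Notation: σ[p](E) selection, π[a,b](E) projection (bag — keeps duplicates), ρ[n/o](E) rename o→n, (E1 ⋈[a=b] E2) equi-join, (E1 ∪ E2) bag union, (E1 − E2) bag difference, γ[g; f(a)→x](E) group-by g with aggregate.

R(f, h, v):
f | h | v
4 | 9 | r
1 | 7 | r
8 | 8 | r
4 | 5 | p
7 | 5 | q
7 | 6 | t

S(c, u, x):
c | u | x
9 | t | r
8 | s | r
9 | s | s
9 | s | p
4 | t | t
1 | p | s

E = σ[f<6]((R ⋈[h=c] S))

Subexpression sizes:
  R → 6
  S → 6
  (R ⋈[h=c] S) → 4
  σ[f<6]((R ⋈[h=c] S)) → 3

|E| = 3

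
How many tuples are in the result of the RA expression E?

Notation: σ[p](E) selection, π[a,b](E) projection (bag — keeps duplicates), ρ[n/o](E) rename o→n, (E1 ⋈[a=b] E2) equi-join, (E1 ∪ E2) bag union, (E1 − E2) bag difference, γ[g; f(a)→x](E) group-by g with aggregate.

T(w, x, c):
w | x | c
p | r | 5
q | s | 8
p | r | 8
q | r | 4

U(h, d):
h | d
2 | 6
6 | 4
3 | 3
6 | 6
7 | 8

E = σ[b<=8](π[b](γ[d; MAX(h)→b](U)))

Subexpression sizes:
  U → 5
  γ[d; MAX(h)→b](U) → 4
  π[b](γ[d; MAX(h)→b](U)) → 4
  σ[b<=8](π[b](γ[d; MAX(h)→b](U))) → 4

|E| = 4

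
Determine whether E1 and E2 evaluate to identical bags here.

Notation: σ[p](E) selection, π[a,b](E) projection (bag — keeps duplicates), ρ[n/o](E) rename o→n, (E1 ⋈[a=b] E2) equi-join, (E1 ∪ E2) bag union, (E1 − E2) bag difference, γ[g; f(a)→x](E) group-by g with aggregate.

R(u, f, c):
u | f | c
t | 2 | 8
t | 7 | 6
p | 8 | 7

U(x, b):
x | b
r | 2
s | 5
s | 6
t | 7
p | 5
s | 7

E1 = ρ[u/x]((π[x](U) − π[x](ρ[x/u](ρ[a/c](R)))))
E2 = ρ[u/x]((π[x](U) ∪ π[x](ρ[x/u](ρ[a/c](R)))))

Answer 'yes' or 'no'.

E1 stepwise |·|:
  U → 6
  π[x](U) → 6
  R → 3
  ρ[a/c](R) → 3
  ρ[x/u](ρ[a/c](R)) → 3
  π[x](ρ[x/u](ρ[a/c](R))) → 3
  (π[x](U) − π[x](ρ[x/u](ρ[a/c](R)))) → 4
  ρ[u/x]((π[x](U) − π[x](ρ[x/u](ρ[a/c](R))))) → 4
E2 stepwise |·|:
  U → 6
  π[x](U) → 6
  R → 3
  ρ[a/c](R) → 3
  ρ[x/u](ρ[a/c](R)) → 3
  π[x](ρ[x/u](ρ[a/c](R))) → 3
  (π[x](U) ∪ π[x](ρ[x/u](ρ[a/c](R)))) → 9
  ρ[u/x]((π[x](U) ∪ π[x](ρ[x/u](ρ[a/c](R))))) → 9

E1 result:
u
r
s
s
s
E2 result:
u
p
p
r
s
s
s
t
t
t
Witness: ('p',) appears 0× in E1 but 2× in E2.

no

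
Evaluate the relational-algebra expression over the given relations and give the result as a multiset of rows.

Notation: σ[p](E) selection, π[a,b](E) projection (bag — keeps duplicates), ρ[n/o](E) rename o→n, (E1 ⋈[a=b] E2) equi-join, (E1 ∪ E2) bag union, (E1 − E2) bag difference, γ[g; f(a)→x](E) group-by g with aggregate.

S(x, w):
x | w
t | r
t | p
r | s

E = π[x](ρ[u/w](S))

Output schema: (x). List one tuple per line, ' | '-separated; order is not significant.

Row counts bottom-up:
  S → 3
  ρ[u/w](S) → 3
  π[x](ρ[u/w](S)) → 3

== RESULT ==
x
r
t
t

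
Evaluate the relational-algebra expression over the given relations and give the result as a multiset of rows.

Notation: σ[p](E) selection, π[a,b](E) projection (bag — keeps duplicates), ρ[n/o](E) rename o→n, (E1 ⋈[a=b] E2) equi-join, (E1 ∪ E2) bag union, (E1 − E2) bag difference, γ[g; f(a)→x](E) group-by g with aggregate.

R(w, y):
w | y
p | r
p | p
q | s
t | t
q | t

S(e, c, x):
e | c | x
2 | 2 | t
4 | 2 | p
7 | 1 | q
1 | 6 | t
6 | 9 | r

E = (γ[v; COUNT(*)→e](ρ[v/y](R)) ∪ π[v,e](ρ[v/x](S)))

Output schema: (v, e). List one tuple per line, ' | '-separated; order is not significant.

Row counts bottom-up:
  R → 5
  ρ[v/y](R) → 5
  γ[v; COUNT(*)→e](ρ[v/y](R)) → 4
  S → 5
  ρ[v/x](S) → 5
  π[v,e](ρ[v/x](S)) → 5
  (γ[v; COUNT(*)→e](ρ[v/y](R)) ∪ π[v,e](ρ[v/x](S))) → 9

== RESULT ==
v | e
p | 1
p | 4
q | 7
r | 1
r | 6
s | 1
t | 1
t | 2
t | 2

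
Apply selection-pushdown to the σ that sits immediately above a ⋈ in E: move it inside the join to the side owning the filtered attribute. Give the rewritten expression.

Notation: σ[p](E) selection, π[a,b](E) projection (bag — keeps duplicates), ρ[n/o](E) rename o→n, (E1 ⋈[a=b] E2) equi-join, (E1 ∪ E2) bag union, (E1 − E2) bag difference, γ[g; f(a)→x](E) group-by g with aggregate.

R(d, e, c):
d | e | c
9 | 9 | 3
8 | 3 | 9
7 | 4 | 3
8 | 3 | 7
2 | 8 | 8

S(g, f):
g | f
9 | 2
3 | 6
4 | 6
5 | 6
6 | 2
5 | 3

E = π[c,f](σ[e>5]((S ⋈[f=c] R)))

σ filters on e, owned by the right side.
E' = π[c,f]((S ⋈[f=c] σ[e>5](R)))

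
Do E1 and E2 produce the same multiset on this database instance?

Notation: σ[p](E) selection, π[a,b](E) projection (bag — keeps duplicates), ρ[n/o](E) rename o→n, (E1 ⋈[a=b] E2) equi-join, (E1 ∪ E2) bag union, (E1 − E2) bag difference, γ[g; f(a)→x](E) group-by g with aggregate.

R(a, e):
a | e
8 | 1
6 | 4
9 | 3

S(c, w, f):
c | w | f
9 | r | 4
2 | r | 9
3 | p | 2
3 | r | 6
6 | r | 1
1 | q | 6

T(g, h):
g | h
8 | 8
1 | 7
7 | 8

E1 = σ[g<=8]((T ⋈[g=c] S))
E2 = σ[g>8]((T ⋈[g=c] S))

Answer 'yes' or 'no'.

E1 row counts bottom-up:
  T → 3
  S → 6
  (T ⋈[g=c] S) → 1
  σ[g<=8]((T ⋈[g=c] S)) → 1
E2 row counts bottom-up:
  T → 3
  S → 6
  (T ⋈[g=c] S) → 1
  σ[g>8]((T ⋈[g=c] S)) → 0

E1 result:
g | h | c | w | f
1 | 7 | 1 | q | 6
E2 result:
g | h | c | w | f
(0 rows)
Witness: (1, 7, 1, 'q', 6) appears 1× in E1 but 0× in E2.

no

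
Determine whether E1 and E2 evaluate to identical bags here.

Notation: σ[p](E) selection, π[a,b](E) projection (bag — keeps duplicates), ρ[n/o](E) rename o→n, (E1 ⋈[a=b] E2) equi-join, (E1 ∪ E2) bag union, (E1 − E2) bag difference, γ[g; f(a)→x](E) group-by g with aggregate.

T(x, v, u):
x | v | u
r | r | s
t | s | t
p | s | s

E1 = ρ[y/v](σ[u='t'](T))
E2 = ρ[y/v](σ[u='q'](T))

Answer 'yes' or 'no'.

E1 stepwise |·|:
  T → 3
  σ[u='t'](T) → 1
  ρ[y/v](σ[u='t'](T)) → 1
E2 stepwise |·|:
  T → 3
  σ[u='q'](T) → 0
  ρ[y/v](σ[u='q'](T)) → 0

E1 result:
x | y | u
t | s | t
E2 result:
x | y | u
(0 rows)
Witness: ('t', 's', 't') appears 1× in E1 but 0× in E2.

no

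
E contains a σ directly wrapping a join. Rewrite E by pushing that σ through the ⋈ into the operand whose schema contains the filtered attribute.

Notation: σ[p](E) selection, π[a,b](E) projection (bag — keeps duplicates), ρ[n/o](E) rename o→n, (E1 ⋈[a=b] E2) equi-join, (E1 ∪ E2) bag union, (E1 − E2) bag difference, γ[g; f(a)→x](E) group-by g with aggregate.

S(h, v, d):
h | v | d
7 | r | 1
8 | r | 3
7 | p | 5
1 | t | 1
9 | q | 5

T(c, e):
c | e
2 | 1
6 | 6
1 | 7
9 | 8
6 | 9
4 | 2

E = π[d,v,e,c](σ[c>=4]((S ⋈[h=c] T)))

σ filters on c, owned by the right side.
E' = π[d,v,e,c]((S ⋈[h=c] σ[c>=4](T)))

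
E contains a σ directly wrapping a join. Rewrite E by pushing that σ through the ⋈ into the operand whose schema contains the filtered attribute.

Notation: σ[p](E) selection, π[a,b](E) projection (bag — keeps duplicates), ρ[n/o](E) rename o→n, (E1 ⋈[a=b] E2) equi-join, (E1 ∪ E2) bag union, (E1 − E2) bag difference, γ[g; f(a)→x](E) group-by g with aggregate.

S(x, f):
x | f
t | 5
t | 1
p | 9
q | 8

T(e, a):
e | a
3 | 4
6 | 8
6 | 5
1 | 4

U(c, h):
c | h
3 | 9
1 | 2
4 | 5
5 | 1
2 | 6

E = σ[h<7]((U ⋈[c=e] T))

σ filters on h, owned by the left side.
E' = (σ[h<7](U) ⋈[c=e] T)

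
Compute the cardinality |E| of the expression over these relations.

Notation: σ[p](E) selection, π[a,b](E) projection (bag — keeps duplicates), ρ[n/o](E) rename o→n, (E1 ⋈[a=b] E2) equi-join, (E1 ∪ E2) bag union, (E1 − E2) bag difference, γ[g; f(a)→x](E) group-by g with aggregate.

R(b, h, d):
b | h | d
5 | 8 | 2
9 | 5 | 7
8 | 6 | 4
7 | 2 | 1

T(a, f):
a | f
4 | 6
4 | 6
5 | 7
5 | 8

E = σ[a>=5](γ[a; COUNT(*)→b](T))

Per-node cardinality:
  T → 4
  γ[a; COUNT(*)→b](T) → 2
  σ[a>=5](γ[a; COUNT(*)→b](T)) → 1

|E| = 1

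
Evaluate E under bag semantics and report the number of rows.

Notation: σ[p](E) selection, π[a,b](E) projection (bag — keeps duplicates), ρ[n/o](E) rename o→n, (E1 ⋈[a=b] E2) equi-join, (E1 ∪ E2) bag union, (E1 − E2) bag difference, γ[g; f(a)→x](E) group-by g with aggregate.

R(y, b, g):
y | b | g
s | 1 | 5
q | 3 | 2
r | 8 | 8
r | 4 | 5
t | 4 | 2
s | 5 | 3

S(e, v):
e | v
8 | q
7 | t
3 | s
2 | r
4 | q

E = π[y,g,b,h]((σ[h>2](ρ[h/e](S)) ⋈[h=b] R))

Row counts bottom-up:
  S → 5
  ρ[h/e](S) → 5
  σ[h>2](ρ[h/e](S)) → 4
  R → 6
  (σ[h>2](ρ[h/e](S)) ⋈[h=b] R) → 4
  π[y,g,b,h]((σ[h>2](ρ[h/e](S)) ⋈[h=b] R)) → 4

|E| = 4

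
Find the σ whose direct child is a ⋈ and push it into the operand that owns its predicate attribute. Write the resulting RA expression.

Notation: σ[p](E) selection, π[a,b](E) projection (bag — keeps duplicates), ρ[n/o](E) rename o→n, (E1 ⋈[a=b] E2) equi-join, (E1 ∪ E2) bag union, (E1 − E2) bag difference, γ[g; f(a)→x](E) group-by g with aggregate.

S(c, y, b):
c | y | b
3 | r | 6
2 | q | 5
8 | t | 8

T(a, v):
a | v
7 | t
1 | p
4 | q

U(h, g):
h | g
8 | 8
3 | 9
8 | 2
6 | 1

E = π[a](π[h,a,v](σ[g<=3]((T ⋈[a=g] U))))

σ filters on g, owned by the right side.
E' = π[a](π[h,a,v]((T ⋈[a=g] σ[g<=3](U))))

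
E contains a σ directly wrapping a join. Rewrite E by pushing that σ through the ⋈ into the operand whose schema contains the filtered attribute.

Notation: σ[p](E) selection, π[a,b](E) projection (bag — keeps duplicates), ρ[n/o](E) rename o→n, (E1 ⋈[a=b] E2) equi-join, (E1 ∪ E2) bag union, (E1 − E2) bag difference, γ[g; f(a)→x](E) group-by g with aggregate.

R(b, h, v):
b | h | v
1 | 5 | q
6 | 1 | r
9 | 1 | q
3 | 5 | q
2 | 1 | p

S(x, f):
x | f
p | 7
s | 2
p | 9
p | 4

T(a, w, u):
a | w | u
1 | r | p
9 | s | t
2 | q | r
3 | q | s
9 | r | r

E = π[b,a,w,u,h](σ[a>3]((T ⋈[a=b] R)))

σ filters on a, owned by the left side.
E' = π[b,a,w,u,h]((σ[a>3](T) ⋈[a=b] R))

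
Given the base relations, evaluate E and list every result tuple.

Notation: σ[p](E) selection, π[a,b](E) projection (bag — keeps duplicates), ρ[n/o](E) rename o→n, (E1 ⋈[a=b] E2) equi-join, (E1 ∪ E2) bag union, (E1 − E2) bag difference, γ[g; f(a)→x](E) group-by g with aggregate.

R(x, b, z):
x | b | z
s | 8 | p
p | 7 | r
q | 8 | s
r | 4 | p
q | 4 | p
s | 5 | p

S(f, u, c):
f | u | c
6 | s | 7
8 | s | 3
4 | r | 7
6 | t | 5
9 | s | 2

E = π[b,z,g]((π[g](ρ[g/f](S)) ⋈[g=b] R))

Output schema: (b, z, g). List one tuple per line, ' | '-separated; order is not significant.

Row counts bottom-up:
  S → 5
  ρ[g/f](S) → 5
  π[g](ρ[g/f](S)) → 5
  R → 6
  (π[g](ρ[g/f](S)) ⋈[g=b] R) → 4
  π[b,z,g]((π[g](ρ[g/f](S)) ⋈[g=b] R)) → 4

== RESULT ==
b | z | g
4 | p | 4
4 | p | 4
8 | p | 8
8 | s | 8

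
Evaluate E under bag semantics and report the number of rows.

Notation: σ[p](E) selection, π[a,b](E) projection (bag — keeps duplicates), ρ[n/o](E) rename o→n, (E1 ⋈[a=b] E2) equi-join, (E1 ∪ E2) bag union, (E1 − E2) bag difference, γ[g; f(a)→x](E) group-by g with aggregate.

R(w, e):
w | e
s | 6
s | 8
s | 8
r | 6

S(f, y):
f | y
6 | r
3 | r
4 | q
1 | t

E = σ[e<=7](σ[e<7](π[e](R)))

Stepwise |·|:
  R → 4
  π[e](R) → 4
  σ[e<7](π[e](R)) → 2
  σ[e<=7](σ[e<7](π[e](R))) → 2

|E| = 2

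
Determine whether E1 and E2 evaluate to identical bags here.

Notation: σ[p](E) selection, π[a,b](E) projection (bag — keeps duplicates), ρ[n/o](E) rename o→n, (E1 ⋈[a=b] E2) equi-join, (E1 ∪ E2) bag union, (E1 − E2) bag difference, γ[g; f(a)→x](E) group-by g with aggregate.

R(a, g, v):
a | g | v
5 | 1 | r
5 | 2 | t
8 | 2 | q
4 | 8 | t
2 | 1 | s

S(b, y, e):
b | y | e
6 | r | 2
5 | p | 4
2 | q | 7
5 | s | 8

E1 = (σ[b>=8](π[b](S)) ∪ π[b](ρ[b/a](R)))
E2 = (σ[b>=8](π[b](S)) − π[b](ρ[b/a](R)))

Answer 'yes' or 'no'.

E1 per-node cardinality:
  S → 4
  π[b](S) → 4
  σ[b>=8](π[b](S)) → 0
  R → 5
  ρ[b/a](R) → 5
  π[b](ρ[b/a](R)) → 5
  (σ[b>=8](π[b](S)) ∪ π[b](ρ[b/a](R))) → 5
E2 per-node cardinality:
  S → 4
  π[b](S) → 4
  σ[b>=8](π[b](S)) → 0
  R → 5
  ρ[b/a](R) → 5
  π[b](ρ[b/a](R)) → 5
  (σ[b>=8](π[b](S)) − π[b](ρ[b/a](R))) → 0

E1 result:
b
2
4
5
5
8
E2 result:
b
(0 rows)
Witness: (2,) appears 1× in E1 but 0× in E2.

no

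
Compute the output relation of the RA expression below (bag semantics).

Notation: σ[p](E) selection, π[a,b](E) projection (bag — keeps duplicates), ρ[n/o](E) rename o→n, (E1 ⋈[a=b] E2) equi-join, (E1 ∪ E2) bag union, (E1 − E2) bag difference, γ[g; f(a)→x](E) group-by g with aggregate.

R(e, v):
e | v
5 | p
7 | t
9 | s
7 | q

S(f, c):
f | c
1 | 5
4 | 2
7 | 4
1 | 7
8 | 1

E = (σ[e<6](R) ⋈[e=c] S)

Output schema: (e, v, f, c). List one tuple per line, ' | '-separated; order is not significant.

Row counts bottom-up:
  R → 4
  σ[e<6](R) → 1
  S → 5
  (σ[e<6](R) ⋈[e=c] S) → 1

== RESULT ==
e | v | f | c
5 | p | 1 | 5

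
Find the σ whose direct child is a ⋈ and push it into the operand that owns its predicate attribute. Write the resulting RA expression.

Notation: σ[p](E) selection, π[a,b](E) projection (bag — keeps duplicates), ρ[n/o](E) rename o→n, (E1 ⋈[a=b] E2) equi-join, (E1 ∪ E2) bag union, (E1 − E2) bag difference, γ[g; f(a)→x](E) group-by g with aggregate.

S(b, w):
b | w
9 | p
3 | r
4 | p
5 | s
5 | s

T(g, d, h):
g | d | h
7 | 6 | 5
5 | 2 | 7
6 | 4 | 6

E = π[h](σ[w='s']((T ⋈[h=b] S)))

σ filters on w, owned by the right side.
E' = π[h]((T ⋈[h=b] σ[w='s'](S)))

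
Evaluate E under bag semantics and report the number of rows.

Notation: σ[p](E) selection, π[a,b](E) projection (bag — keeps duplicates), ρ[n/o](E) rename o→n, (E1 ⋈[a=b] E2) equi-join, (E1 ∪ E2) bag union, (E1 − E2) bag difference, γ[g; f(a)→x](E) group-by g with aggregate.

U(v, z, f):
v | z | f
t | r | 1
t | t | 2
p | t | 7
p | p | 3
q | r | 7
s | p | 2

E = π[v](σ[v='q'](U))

Subexpression sizes:
  U → 6
  σ[v='q'](U) → 1
  π[v](σ[v='q'](U)) → 1

|E| = 1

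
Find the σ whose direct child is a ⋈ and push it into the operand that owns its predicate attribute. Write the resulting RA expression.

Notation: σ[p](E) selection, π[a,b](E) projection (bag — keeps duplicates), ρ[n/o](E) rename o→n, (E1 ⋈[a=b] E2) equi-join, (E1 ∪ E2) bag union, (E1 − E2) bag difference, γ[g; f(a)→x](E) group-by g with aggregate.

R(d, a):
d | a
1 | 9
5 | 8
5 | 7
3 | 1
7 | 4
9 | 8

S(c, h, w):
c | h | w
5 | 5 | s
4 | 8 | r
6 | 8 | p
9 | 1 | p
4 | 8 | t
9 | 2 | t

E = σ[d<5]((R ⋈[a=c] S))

σ filters on d, owned by the left side.
E' = (σ[d<5](R) ⋈[a=c] S)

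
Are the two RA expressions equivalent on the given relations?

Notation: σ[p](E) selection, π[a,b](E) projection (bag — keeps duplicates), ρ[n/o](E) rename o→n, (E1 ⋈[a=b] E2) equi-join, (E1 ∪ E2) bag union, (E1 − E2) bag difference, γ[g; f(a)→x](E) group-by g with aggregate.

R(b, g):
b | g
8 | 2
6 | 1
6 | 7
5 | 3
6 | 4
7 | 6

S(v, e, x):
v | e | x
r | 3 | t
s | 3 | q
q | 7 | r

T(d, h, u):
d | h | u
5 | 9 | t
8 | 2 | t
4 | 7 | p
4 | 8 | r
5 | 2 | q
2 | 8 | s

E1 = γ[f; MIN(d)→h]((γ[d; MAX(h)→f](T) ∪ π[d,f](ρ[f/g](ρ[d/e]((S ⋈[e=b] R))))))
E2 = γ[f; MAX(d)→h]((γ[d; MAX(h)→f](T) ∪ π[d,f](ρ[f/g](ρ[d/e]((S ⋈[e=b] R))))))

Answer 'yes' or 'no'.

E1 row counts bottom-up:
  T → 6
  γ[d; MAX(h)→f](T) → 4
  S → 3
  R → 6
  (S ⋈[e=b] R) → 1
  ρ[d/e]((S ⋈[e=b] R)) → 1
  ρ[f/g](ρ[d/e]((S ⋈[e=b] R))) → 1
  π[d,f](ρ[f/g](ρ[d/e]((S ⋈[e=b] R)))) → 1
  (γ[d; MAX(h)→f](T) ∪ π[d,f](ρ[f/g](ρ[d/e]((S ⋈[e=b] R))))) → 5
  γ[f; MIN(d)→h]((γ[d; MAX(h)→f](T) ∪ π[d,f](ρ[f/g](ρ[d/e]((S ⋈[e=b] R)))))) → 4
E2 row counts bottom-up:
  T → 6
  γ[d; MAX(h)→f](T) → 4
  S → 3
  R → 6
  (S ⋈[e=b] R) → 1
  ρ[d/e]((S ⋈[e=b] R)) → 1
  ρ[f/g](ρ[d/e]((S ⋈[e=b] R))) → 1
  π[d,f](ρ[f/g](ρ[d/e]((S ⋈[e=b] R)))) → 1
  (γ[d; MAX(h)→f](T) ∪ π[d,f](ρ[f/g](ρ[d/e]((S ⋈[e=b] R))))) → 5
  γ[f; MAX(d)→h]((γ[d; MAX(h)→f](T) ∪ π[d,f](ρ[f/g](ρ[d/e]((S ⋈[e=b] R)))))) → 4

E1 result:
f | h
2 | 8
6 | 7
8 | 2
9 | 5
E2 result:
f | h
2 | 8
6 | 7
8 | 4
9 | 5
Witness: (8, 4) appears 0× in E1 but 1× in E2.

no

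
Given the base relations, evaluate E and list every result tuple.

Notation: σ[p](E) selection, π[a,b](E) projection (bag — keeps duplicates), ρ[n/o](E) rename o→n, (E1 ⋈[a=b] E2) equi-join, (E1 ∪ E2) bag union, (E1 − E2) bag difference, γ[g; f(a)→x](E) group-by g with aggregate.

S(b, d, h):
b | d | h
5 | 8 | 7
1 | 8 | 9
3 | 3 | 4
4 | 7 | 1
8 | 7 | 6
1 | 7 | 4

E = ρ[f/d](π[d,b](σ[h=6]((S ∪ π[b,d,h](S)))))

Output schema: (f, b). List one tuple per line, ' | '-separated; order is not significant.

Per-node cardinality:
  S → 6
  S → 6
  π[b,d,h](S) → 6
  (S ∪ π[b,d,h](S)) → 12
  σ[h=6]((S ∪ π[b,d,h](S))) → 2
  π[d,b](σ[h=6]((S ∪ π[b,d,h](S)))) → 2
  ρ[f/d](π[d,b](σ[h=6]((S ∪ π[b,d,h](S))))) → 2

== RESULT ==
f | b
7 | 8
7 | 8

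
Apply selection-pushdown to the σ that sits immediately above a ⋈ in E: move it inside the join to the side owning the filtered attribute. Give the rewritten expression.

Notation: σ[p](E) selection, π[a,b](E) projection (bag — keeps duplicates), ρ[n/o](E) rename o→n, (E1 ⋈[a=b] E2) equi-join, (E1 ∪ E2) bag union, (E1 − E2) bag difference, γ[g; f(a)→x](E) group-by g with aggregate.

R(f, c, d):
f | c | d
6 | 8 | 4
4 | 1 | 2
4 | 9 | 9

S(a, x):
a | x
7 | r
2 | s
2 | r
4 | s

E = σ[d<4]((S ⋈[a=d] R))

σ filters on d, owned by the right side.
E' = (S ⋈[a=d] σ[d<4](R))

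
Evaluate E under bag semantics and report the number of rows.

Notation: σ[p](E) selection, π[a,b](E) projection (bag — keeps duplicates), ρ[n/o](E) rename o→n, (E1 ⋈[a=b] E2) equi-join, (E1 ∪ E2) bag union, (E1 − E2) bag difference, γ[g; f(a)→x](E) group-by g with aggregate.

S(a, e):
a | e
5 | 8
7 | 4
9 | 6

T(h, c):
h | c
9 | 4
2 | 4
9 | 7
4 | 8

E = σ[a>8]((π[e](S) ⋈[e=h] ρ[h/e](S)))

Per-node cardinality:
  S → 3
  π[e](S) → 3
  S → 3
  ρ[h/e](S) → 3
  (π[e](S) ⋈[e=h] ρ[h/e](S)) → 3
  σ[a>8]((π[e](S) ⋈[e=h] ρ[h/e](S))) → 1

|E| = 1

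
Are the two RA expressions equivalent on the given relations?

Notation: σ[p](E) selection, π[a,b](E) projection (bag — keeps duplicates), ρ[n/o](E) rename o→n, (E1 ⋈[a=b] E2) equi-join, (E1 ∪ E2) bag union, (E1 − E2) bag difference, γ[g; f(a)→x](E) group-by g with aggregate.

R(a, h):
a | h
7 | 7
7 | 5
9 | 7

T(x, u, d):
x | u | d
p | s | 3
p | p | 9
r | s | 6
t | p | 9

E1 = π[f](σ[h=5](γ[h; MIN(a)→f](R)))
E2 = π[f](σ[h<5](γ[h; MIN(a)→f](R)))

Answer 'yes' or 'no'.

E1 row counts bottom-up:
  R → 3
  γ[h; MIN(a)→f](R) → 2
  σ[h=5](γ[h; MIN(a)→f](R)) → 1
  π[f](σ[h=5](γ[h; MIN(a)→f](R))) → 1
E2 row counts bottom-up:
  R → 3
  γ[h; MIN(a)→f](R) → 2
  σ[h<5](γ[h; MIN(a)→f](R)) → 0
  π[f](σ[h<5](γ[h; MIN(a)→f](R))) → 0

E1 result:
f
7
E2 result:
f
(0 rows)
Witness: (7,) appears 1× in E1 but 0× in E2.

no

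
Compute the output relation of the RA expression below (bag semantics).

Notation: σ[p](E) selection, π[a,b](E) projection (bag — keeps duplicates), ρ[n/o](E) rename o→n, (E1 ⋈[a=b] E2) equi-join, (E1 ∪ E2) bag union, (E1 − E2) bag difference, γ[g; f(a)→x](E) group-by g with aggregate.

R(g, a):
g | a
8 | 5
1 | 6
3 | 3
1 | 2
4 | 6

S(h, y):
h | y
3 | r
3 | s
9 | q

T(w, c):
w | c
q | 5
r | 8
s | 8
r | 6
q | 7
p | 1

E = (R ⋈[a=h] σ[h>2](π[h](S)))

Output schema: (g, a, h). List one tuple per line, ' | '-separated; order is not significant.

Stepwise |·|:
  R → 5
  S → 3
  π[h](S) → 3
  σ[h>2](π[h](S)) → 3
  (R ⋈[a=h] σ[h>2](π[h](S))) → 2

== RESULT ==
g | a | h
3 | 3 | 3
3 | 3 | 3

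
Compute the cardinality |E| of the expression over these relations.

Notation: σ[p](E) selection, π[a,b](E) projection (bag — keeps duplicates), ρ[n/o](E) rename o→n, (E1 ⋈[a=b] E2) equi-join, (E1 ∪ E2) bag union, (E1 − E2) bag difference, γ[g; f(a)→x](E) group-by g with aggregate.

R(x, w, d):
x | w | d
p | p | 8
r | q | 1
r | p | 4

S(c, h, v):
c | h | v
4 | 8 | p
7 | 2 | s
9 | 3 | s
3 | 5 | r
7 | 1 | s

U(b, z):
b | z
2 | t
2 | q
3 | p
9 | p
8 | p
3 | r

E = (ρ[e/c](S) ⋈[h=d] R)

Row counts bottom-up:
  S → 5
  ρ[e/c](S) → 5
  R → 3
  (ρ[e/c](S) ⋈[h=d] R) → 2

|E| = 2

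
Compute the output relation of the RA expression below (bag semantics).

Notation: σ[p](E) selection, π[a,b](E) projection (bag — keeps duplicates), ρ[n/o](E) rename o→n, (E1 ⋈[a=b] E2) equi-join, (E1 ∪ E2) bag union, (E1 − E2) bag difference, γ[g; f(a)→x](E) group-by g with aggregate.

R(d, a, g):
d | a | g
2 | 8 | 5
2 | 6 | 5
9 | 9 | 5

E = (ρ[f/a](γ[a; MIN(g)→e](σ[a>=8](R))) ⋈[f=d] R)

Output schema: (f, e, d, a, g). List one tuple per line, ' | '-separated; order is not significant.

Subexpression sizes:
  R → 3
  σ[a>=8](R) → 2
  γ[a; MIN(g)→e](σ[a>=8](R)) → 2
  ρ[f/a](γ[a; MIN(g)→e](σ[a>=8](R))) → 2
  R → 3
  (ρ[f/a](γ[a; MIN(g)→e](σ[a>=8](R))) ⋈[f=d] R) → 1

== RESULT ==
f | e | d | a | g
9 | 5 | 9 | 9 | 5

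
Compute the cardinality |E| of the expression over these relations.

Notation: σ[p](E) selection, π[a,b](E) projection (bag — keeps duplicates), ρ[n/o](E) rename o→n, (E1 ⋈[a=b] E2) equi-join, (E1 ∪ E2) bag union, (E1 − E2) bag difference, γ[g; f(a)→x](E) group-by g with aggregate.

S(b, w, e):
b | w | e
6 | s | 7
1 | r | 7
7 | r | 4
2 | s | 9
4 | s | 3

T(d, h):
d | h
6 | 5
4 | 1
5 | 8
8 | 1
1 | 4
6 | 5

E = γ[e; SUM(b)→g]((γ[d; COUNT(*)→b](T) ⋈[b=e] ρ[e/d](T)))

Subexpression sizes:
  T → 6
  γ[d; COUNT(*)→b](T) → 5
  T → 6
  ρ[e/d](T) → 6
  (γ[d; COUNT(*)→b](T) ⋈[b=e] ρ[e/d](T)) → 4
  γ[e; SUM(b)→g]((γ[d; COUNT(*)→b](T) ⋈[b=e] ρ[e/d](T))) → 1

|E| = 1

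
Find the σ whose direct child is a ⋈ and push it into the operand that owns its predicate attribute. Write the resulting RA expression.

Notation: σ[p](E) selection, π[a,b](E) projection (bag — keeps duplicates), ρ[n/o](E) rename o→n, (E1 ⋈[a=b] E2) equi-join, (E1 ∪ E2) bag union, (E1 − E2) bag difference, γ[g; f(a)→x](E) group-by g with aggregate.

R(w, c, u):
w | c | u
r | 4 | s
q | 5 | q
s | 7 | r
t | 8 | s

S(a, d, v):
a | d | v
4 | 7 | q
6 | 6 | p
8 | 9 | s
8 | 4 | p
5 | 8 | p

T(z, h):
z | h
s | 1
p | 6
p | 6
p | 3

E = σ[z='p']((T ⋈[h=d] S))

σ filters on z, owned by the left side.
E' = (σ[z='p'](T) ⋈[h=d] S)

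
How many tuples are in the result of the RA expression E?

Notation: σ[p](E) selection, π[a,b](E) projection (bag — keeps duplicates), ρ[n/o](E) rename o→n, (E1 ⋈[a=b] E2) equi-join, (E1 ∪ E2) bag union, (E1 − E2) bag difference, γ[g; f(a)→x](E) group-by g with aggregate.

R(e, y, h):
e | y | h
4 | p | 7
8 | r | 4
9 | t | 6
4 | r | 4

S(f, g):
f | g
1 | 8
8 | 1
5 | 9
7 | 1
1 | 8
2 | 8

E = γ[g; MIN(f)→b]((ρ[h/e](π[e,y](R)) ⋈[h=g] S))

Per-node cardinality:
  R → 4
  π[e,y](R) → 4
  ρ[h/e](π[e,y](R)) → 4
  S → 6
  (ρ[h/e](π[e,y](R)) ⋈[h=g] S) → 4
  γ[g; MIN(f)→b]((ρ[h/e](π[e,y](R)) ⋈[h=g] S)) → 2

|E| = 2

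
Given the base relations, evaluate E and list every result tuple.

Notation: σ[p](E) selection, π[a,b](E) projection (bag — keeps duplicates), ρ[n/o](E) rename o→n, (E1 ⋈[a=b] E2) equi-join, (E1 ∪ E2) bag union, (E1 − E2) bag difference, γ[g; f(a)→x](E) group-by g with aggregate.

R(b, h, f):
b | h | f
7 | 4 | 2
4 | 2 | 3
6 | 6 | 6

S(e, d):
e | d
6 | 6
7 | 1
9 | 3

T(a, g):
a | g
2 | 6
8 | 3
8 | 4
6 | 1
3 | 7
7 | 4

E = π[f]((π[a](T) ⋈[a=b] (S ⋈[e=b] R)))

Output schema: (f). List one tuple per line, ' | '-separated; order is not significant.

Stepwise |·|:
  T → 6
  π[a](T) → 6
  S → 3
  R → 3
  (S ⋈[e=b] R) → 2
  (π[a](T) ⋈[a=b] (S ⋈[e=b] R)) → 2
  π[f]((π[a](T) ⋈[a=b] (S ⋈[e=b] R))) → 2

== RESULT ==
f
2
6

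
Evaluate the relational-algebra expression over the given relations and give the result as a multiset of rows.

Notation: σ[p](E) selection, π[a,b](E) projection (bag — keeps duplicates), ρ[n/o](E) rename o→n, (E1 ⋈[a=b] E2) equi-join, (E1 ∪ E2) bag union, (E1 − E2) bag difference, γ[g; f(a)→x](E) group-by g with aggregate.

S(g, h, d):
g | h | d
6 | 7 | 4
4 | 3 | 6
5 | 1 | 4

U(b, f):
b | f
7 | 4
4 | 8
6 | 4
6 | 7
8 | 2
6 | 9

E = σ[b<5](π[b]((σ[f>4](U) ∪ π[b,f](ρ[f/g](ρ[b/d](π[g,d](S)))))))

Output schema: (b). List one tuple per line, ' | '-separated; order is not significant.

Subexpression sizes:
  U → 6
  σ[f>4](U) → 3
  S → 3
  π[g,d](S) → 3
  ρ[b/d](π[g,d](S)) → 3
  ρ[f/g](ρ[b/d](π[g,d](S))) → 3
  π[b,f](ρ[f/g](ρ[b/d](π[g,d](S)))) → 3
  (σ[f>4](U) ∪ π[b,f](ρ[f/g](ρ[b/d](π[g,d](S))))) → 6
  π[b]((σ[f>4](U) ∪ π[b,f](ρ[f/g](ρ[b/d](π[g,d](S)))))) → 6
  σ[b<5](π[b]((σ[f>4](U) ∪ π[b,f](ρ[f/g](ρ[b/d](π[g,d](S))))))) → 3

== RESULT ==
b
4
4
4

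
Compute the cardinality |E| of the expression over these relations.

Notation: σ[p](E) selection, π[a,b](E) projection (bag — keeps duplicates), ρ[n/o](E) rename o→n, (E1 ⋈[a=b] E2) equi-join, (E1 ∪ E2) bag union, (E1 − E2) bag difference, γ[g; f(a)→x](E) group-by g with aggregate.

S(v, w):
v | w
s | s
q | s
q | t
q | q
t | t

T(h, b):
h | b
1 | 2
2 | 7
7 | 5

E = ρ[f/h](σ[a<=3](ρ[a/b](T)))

Row counts bottom-up:
  T → 3
  ρ[a/b](T) → 3
  σ[a<=3](ρ[a/b](T)) → 1
  ρ[f/h](σ[a<=3](ρ[a/b](T))) → 1

|E| = 1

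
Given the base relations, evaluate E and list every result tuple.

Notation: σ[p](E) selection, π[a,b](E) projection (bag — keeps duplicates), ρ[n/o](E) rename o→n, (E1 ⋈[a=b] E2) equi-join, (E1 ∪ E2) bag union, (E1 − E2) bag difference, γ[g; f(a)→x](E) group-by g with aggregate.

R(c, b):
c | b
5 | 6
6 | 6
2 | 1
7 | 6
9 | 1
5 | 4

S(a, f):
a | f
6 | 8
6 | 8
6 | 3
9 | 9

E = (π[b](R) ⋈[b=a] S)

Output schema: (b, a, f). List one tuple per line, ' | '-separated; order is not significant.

Subexpression sizes:
  R → 6
  π[b](R) → 6
  S → 4
  (π[b](R) ⋈[b=a] S) → 9

== RESULT ==
b | a | f
6 | 6 | 3
6 | 6 | 3
6 | 6 | 3
6 | 6 | 8
6 | 6 | 8
6 | 6 | 8
6 | 6 | 8
6 | 6 | 8
6 | 6 | 8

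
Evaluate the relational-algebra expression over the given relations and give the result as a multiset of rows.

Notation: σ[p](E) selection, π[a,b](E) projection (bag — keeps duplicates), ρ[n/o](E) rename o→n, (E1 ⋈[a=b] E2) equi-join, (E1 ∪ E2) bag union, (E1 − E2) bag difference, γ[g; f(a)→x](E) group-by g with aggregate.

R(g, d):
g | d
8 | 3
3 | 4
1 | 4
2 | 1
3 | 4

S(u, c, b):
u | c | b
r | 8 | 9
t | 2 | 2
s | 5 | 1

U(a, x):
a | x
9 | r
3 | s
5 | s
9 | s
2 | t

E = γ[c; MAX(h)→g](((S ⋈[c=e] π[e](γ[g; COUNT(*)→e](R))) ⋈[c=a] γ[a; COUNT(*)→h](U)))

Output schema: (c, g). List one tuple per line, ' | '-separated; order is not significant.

Stepwise |·|:
  S → 3
  R → 5
  γ[g; COUNT(*)→e](R) → 4
  π[e](γ[g; COUNT(*)→e](R)) → 4
  (S ⋈[c=e] π[e](γ[g; COUNT(*)→e](R))) → 1
  U → 5
  γ[a; COUNT(*)→h](U) → 4
  ((S ⋈[c=e] π[e](γ[g; COUNT(*)→e](R))) ⋈[c=a] γ[a; COUNT(*)→h](U)) → 1
  γ[c; MAX(h)→g](((S ⋈[c=e] π[e](γ[g; COUNT(*)→e](R))) ⋈[c=a] γ[a; COUNT(*)→h](U))) → 1

== RESULT ==
c | g
2 | 1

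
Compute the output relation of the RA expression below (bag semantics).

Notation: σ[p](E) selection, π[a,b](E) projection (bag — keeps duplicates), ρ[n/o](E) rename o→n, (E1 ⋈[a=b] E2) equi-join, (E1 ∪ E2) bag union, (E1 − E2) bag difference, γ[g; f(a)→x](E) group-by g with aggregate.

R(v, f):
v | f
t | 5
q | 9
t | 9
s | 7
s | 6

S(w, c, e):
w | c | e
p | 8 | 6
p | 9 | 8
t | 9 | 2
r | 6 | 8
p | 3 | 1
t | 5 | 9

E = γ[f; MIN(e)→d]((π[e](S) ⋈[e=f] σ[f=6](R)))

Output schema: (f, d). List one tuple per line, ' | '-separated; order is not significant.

Subexpression sizes:
  S → 6
  π[e](S) → 6
  R → 5
  σ[f=6](R) → 1
  (π[e](S) ⋈[e=f] σ[f=6](R)) → 1
  γ[f; MIN(e)→d]((π[e](S) ⋈[e=f] σ[f=6](R))) → 1

== RESULT ==
f | d
6 | 6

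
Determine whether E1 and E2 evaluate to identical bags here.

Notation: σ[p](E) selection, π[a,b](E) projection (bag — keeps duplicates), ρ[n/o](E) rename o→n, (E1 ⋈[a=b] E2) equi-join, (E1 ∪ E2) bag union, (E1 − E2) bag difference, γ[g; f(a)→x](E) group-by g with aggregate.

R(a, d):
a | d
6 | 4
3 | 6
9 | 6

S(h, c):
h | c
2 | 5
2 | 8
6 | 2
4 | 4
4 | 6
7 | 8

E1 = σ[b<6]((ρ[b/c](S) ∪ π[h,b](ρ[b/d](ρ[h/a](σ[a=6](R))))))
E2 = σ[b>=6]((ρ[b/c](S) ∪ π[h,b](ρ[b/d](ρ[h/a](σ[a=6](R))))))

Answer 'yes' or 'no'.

E1 per-node cardinality:
  S → 6
  ρ[b/c](S) → 6
  R → 3
  σ[a=6](R) → 1
  ρ[h/a](σ[a=6](R)) → 1
  ρ[b/d](ρ[h/a](σ[a=6](R))) → 1
  π[h,b](ρ[b/d](ρ[h/a](σ[a=6](R)))) → 1
  (ρ[b/c](S) ∪ π[h,b](ρ[b/d](ρ[h/a](σ[a=6](R))))) → 7
  σ[b<6]((ρ[b/c](S) ∪ π[h,b](ρ[b/d](ρ[h/a](σ[a=6](R)))))) → 4
E2 per-node cardinality:
  S → 6
  ρ[b/c](S) → 6
  R → 3
  σ[a=6](R) → 1
  ρ[h/a](σ[a=6](R)) → 1
  ρ[b/d](ρ[h/a](σ[a=6](R))) → 1
  π[h,b](ρ[b/d](ρ[h/a](σ[a=6](R)))) → 1
  (ρ[b/c](S) ∪ π[h,b](ρ[b/d](ρ[h/a](σ[a=6](R))))) → 7
  σ[b>=6]((ρ[b/c](S) ∪ π[h,b](ρ[b/d](ρ[h/a](σ[a=6](R)))))) → 3

E1 result:
h | b
2 | 5
4 | 4
6 | 2
6 | 4
E2 result:
h | b
2 | 8
4 | 6
7 | 8
Witness: (4, 4) appears 1× in E1 but 0× in E2.

no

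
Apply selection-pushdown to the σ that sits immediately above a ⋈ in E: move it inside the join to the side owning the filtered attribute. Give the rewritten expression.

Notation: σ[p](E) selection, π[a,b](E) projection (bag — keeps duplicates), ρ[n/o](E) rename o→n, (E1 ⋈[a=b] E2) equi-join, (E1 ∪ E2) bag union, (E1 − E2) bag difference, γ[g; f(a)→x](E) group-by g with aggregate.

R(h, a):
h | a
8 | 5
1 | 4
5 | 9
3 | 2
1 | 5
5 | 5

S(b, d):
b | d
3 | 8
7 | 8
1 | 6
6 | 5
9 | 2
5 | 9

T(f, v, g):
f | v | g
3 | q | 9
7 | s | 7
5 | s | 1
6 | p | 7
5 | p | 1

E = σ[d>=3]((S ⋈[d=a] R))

σ filters on d, owned by the left side.
E' = (σ[d>=3](S) ⋈[d=a] R)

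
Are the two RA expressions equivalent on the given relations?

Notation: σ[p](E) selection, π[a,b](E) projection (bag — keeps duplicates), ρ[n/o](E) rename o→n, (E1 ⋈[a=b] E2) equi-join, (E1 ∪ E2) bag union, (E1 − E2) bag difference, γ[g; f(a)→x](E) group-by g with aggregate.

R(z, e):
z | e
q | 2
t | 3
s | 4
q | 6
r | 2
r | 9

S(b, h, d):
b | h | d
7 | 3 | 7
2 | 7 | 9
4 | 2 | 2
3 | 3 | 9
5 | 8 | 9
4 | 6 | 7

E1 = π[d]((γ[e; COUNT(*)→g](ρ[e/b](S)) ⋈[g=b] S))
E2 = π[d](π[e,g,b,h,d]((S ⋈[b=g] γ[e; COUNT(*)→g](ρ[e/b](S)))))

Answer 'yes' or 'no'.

E1 per-node cardinality:
  S → 6
  ρ[e/b](S) → 6
  γ[e; COUNT(*)→g](ρ[e/b](S)) → 5
  S → 6
  (γ[e; COUNT(*)→g](ρ[e/b](S)) ⋈[g=b] S) → 1
  π[d]((γ[e; COUNT(*)→g](ρ[e/b](S)) ⋈[g=b] S)) → 1
E2 per-node cardinality:
  S → 6
  S → 6
  ρ[e/b](S) → 6
  γ[e; COUNT(*)→g](ρ[e/b](S)) → 5
  (S ⋈[b=g] γ[e; COUNT(*)→g](ρ[e/b](S))) → 1
  π[e,g,b,h,d]((S ⋈[b=g] γ[e; COUNT(*)→g](ρ[e/b](S)))) → 1
  π[d](π[e,g,b,h,d]((S ⋈[b=g] γ[e; COUNT(*)→g](ρ[e/b](S))))) → 1

E1 and E2 produce the same multiset:
d
9

yes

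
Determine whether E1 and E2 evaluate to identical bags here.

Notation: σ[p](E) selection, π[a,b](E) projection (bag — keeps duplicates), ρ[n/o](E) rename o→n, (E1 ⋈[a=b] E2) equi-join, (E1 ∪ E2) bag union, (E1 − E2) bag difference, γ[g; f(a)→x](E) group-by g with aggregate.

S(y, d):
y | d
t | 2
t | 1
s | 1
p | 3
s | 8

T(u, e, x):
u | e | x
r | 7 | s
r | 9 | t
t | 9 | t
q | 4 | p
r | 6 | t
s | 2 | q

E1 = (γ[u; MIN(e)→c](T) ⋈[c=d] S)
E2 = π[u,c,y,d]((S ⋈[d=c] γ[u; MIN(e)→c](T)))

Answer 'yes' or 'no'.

E1 stepwise |·|:
  T → 6
  γ[u; MIN(e)→c](T) → 4
  S → 5
  (γ[u; MIN(e)→c](T) ⋈[c=d] S) → 1
E2 stepwise |·|:
  S → 5
  T → 6
  γ[u; MIN(e)→c](T) → 4
  (S ⋈[d=c] γ[u; MIN(e)→c](T)) → 1
  π[u,c,y,d]((S ⋈[d=c] γ[u; MIN(e)→c](T))) → 1

E1 and E2 produce the same multiset:
u | c | y | d
s | 2 | t | 2

yes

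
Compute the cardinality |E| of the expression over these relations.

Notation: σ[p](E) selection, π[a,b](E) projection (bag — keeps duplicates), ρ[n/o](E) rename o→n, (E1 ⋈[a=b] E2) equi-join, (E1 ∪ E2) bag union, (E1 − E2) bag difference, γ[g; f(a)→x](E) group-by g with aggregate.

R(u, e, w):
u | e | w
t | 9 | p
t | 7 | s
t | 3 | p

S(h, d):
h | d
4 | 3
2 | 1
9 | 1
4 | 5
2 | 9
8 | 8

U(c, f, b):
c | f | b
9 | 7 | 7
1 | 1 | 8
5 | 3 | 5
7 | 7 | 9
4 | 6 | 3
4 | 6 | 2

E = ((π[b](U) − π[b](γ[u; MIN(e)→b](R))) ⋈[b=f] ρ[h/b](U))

Row counts bottom-up:
  U → 6
  π[b](U) → 6
  R → 3
  γ[u; MIN(e)→b](R) → 1
  π[b](γ[u; MIN(e)→b](R)) → 1
  (π[b](U) − π[b](γ[u; MIN(e)→b](R))) → 5
  U → 6
  ρ[h/b](U) → 6
  ((π[b](U) − π[b](γ[u; MIN(e)→b](R))) ⋈[b=f] ρ[h/b](U)) → 2

|E| = 2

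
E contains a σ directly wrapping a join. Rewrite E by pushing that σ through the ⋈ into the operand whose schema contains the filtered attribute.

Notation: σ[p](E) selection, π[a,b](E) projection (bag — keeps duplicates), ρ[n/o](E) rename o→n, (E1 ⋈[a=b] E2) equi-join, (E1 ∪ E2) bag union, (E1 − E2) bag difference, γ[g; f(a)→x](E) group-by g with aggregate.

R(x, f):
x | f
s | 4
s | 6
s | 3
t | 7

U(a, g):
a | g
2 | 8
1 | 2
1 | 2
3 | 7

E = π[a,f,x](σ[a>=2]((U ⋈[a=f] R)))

σ filters on a, owned by the left side.
E' = π[a,f,x]((σ[a>=2](U) ⋈[a=f] R))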